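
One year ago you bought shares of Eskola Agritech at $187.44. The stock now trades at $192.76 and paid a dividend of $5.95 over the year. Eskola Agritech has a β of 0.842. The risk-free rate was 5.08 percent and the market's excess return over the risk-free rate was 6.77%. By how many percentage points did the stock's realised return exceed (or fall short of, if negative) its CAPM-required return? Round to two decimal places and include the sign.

-4.77%

Realised HPR = (P1 + D1 − P0) / P0 = (192.76 + 5.95 − 187.44) / 187.44 = 11.27 / 187.44 = 6.0126%
CAPM required = R_f + β·MRP = 5.08% + 0.842 × 6.77% = 10.78034%
α = realised − required = 6.0126% − 10.78034% = -4.77%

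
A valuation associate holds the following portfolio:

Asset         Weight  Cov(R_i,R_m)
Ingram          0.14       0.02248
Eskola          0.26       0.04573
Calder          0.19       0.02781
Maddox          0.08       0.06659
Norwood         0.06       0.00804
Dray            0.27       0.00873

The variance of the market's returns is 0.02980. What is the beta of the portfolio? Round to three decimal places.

β_Ingram = 0.02248 / 0.02980 = 0.7544
β_Eskola = 0.04573 / 0.02980 = 1.5346
β_Calder = 0.02781 / 0.02980 = 0.9332
β_Maddox = 0.06659 / 0.02980 = 2.2346
β_Norwood = 0.00804 / 0.02980 = 0.2698
β_Dray = 0.00873 / 0.02980 = 0.2930
β_P = Σ w_i β_i = 0.14×0.7544 + 0.26×1.5346 + 0.19×0.9332 + 0.08×2.2346 + 0.06×0.2698 + 0.27×0.2930 = 0.9560

0.956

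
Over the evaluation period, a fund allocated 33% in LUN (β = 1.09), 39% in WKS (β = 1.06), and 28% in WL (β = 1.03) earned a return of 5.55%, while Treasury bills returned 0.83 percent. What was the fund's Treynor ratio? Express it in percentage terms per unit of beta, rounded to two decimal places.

β_P = 0.33×1.09 + 0.39×1.06 + 0.28×1.03 = 1.0615
Treynor = (R_P − R_f) / β_P = (5.55% − 0.83%) / 1.0615 = 4.72% / 1.0615 = 4.45%

4.45%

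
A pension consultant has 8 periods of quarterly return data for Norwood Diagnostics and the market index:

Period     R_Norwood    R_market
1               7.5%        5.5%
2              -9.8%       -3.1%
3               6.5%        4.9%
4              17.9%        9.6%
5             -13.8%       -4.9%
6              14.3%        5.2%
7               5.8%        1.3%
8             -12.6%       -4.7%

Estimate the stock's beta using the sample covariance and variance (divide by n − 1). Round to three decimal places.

Mean R_i = (7.5 − 9.8 + 6.5 + 17.9 − 13.8 + 14.3 + 5.8 − 12.6) / 8 = 1.9750%
Mean R_m = (5.5 − 3.1 + 4.9 + 9.6 − 4.9 + 5.2 + 1.3 − 4.7) / 8 = 1.7250%
Σ(R_i − R̄_i)(R_m − R̄_m) = 456.8050  ⇒  Cov = 456.8050 / 7 = 65.2579
Σ(R_m − R̄_m)² = 207.0550  ⇒  Var(R_m) = 207.0550 / 7 = 29.5793
β = Cov / Var(R_m) = 65.2579 / 29.5793 = 2.2062

2.206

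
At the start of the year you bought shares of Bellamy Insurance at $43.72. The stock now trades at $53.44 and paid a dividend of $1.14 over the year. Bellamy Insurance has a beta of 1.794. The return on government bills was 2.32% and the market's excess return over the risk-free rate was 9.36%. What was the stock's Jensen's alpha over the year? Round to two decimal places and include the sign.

Realised HPR = (P1 + D1 − P0) / P0 = (53.44 + 1.14 − 43.72) / 43.72 = 10.86 / 43.72 = 24.8399%
CAPM required = R_f + β·MRP = 2.32% + 1.794 × 9.36% = 19.11184%
α = realised − required = 24.8399% − 19.11184% = +5.73%

+5.73%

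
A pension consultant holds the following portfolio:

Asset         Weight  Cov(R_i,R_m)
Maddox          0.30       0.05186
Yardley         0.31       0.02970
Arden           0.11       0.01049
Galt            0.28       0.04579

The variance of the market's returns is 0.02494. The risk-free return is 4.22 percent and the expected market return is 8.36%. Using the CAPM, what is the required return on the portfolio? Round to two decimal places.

β_Maddox = 0.05186 / 0.02494 = 2.0794
β_Yardley = 0.02970 / 0.02494 = 1.1909
β_Arden = 0.01049 / 0.02494 = 0.4206
β_Galt = 0.04579 / 0.02494 = 1.8360
β_P = Σ w_i β_i = 0.30×2.0794 + 0.31×1.1909 + 0.11×0.4206 + 0.28×1.8360 = 1.5533
MRP = 8.36% − 4.22% = 4.14%
E(R_P) = R_f + β_P × MRP = 4.22% + 1.5533 × 4.14% = 10.65%

10.65%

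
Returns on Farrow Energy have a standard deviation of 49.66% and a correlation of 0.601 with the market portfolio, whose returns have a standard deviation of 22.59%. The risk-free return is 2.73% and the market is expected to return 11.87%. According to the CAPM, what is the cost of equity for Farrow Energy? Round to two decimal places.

14.81%

β = ρ × σ_i / σ_m = 0.601 × 49.66% / 22.59% = 1.3212
MRP = 11.87% − 2.73% = 9.14%
E(R) = 2.73% + 1.3212 × 9.14% = 14.81%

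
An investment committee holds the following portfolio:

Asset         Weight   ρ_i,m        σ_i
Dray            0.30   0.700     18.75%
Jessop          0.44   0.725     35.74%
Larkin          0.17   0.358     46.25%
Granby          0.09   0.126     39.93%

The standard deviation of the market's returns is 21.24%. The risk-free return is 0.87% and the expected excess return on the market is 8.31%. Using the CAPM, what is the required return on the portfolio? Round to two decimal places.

8.15%

β_Dray = 0.700 × 18.75% / 21.24% = 0.6179
β_Jessop = 0.725 × 35.74% / 21.24% = 1.2199
β_Larkin = 0.358 × 46.25% / 21.24% = 0.7795
β_Granby = 0.126 × 39.93% / 21.24% = 0.2369
β_P = Σ w_i β_i = 0.30×0.6179 + 0.44×1.2199 + 0.17×0.7795 + 0.09×0.2369 = 0.8760
E(R_P) = R_f + β_P × MRP = 0.87% + 0.8760 × 8.31% = 8.15%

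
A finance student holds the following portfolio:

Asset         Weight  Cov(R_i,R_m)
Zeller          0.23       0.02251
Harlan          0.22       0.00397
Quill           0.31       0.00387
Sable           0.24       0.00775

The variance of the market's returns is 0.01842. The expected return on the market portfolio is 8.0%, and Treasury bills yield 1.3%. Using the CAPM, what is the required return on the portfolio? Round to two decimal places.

β_Zeller = 0.02251 / 0.01842 = 1.2220
β_Harlan = 0.00397 / 0.01842 = 0.2155
β_Quill = 0.00387 / 0.01842 = 0.2101
β_Sable = 0.00775 / 0.01842 = 0.4207
β_P = Σ w_i β_i = 0.23×1.2220 + 0.22×0.2155 + 0.31×0.2101 + 0.24×0.4207 = 0.4946
MRP = 8.0% − 1.3% = 6.70%
E(R_P) = R_f + β_P × MRP = 1.3% + 0.4946 × 6.7% = 4.61%

4.61%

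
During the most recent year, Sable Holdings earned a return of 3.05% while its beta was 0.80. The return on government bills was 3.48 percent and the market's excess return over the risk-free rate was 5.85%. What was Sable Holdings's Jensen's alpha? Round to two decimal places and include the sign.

CAPM benchmark = R_f + β(R_m − R_f) = 3.48% + 0.80 × 5.85% = 8.1600%
α = actual − benchmark = 3.05% − 8.1600% = -5.11%

-5.11%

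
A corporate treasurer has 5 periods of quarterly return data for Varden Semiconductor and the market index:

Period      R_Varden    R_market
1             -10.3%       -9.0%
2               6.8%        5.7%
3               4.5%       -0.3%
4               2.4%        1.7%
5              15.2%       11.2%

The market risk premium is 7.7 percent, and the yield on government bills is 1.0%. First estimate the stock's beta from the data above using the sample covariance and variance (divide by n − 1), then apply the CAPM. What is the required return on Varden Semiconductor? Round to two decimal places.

Mean R_i = (-10.3 + 6.8 + 4.5 + 2.4 + 15.2) / 5 = 3.7200%
Mean R_m = (-9.0 + 5.7 − 0.3 + 1.7 + 11.2) / 5 = 1.8600%
Σ(R_i − R̄_i)(R_m − R̄_m) = 269.8340  ⇒  Cov = 269.8340 / 4 = 67.4585
Σ(R_m − R̄_m)² = 224.6120  ⇒  Var(R_m) = 224.6120 / 4 = 56.1530
β = Cov / Var(R_m) = 67.4585 / 56.1530 = 1.2013
E(R) = R_f + β × MRP = 1.0% + 1.2013 × 7.7% = 10.25%

10.25%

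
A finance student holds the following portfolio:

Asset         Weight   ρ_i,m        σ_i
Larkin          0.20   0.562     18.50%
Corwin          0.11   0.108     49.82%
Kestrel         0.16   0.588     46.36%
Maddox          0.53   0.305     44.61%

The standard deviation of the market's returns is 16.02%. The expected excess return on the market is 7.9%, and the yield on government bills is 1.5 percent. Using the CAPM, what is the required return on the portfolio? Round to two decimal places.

8.52%

β_Larkin = 0.562 × 18.50% / 16.02% = 0.6490
β_Corwin = 0.108 × 49.82% / 16.02% = 0.3359
β_Kestrel = 0.588 × 46.36% / 16.02% = 1.7016
β_Maddox = 0.305 × 44.61% / 16.02% = 0.8493
β_P = Σ w_i β_i = 0.20×0.6490 + 0.11×0.3359 + 0.16×1.7016 + 0.53×0.8493 = 0.8891
E(R_P) = R_f + β_P × MRP = 1.5% + 0.8891 × 7.9% = 8.52%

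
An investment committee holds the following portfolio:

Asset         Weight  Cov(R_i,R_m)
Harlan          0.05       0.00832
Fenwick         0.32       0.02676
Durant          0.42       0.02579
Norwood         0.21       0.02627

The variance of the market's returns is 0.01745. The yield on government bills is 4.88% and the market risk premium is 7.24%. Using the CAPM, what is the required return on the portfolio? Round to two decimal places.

β_Harlan = 0.00832 / 0.01745 = 0.4768
β_Fenwick = 0.02676 / 0.01745 = 1.5335
β_Durant = 0.02579 / 0.01745 = 1.4779
β_Norwood = 0.02627 / 0.01745 = 1.5054
β_P = Σ w_i β_i = 0.05×0.4768 + 0.32×1.5335 + 0.42×1.4779 + 0.21×1.5054 = 1.4514
E(R_P) = R_f + β_P × MRP = 4.88% + 1.4514 × 7.24% = 15.39%

15.39%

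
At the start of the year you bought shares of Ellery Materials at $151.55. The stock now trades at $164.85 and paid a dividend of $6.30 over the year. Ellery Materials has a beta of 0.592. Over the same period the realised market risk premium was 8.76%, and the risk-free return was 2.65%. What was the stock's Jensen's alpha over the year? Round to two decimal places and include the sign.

+5.10%

Realised HPR = (P1 + D1 − P0) / P0 = (164.85 + 6.30 − 151.55) / 151.55 = 19.60 / 151.55 = 12.9330%
CAPM required = R_f + β·MRP = 2.65% + 0.592 × 8.76% = 7.83592%
α = realised − required = 12.9330% − 7.83592% = +5.10%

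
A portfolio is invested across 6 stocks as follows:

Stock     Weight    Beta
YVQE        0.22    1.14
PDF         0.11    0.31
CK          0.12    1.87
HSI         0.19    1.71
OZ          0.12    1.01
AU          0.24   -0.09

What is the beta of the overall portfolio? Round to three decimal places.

0.934

β_P = Σ w_i β_i = 0.22×1.14 + 0.11×0.31 + 0.12×1.87 + 0.19×1.71 + 0.12×1.01 + 0.24×-0.09 = 0.9338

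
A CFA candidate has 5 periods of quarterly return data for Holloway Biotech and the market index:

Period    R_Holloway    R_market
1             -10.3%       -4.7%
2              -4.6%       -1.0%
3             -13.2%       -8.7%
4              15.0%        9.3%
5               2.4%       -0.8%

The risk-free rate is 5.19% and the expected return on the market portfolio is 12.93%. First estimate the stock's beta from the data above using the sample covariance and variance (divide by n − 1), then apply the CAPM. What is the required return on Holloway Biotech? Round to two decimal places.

17.85%

Mean R_i = (-10.3 − 4.6 − 13.2 + 15.0 + 2.4) / 5 = -2.1400%
Mean R_m = (-4.7 − 1.0 − 8.7 + 9.3 − 0.8) / 5 = -1.1800%
Σ(R_i − R̄_i)(R_m − R̄_m) = 292.8040  ⇒  Cov = 292.8040 / 4 = 73.2010
Σ(R_m − R̄_m)² = 178.9480  ⇒  Var(R_m) = 178.9480 / 4 = 44.7370
β = Cov / Var(R_m) = 73.2010 / 44.7370 = 1.6363
MRP = 12.93% − 5.19% = 7.74%
E(R) = R_f + β × MRP = 5.19% + 1.6363 × 7.74% = 17.85%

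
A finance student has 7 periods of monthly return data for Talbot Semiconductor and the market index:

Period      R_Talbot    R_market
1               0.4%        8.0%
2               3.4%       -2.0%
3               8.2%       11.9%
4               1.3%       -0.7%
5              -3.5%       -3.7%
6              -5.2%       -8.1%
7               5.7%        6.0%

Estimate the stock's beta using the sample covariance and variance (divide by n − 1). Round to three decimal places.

Mean R_i = (0.4 + 3.4 + 8.2 + 1.3 − 3.5 − 5.2 + 5.7) / 7 = 1.4714%
Mean R_m = (8.0 − 2.0 + 11.9 − 0.7 − 3.7 − 8.1 + 6.0) / 7 = 1.6286%
Σ(R_i − R̄_i)(R_m − R̄_m) = 165.5657  ⇒  Cov = 165.5657 / 6 = 27.5943
Σ(R_m − R̄_m)² = 306.8343  ⇒  Var(R_m) = 306.8343 / 6 = 51.1391
β = Cov / Var(R_m) = 27.5943 / 51.1391 = 0.5396

0.540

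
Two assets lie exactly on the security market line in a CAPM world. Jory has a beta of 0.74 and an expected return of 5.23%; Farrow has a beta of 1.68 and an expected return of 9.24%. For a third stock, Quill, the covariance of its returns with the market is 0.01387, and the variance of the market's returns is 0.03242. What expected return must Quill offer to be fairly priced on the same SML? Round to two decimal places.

MRP = (9.24% − 5.23%) / (1.68 − 0.74) = 4.2660%
R_f = 5.23% − 0.74 × 4.2660% = 2.0732%
β_Quill = Cov / Var(R_m) = 0.01387 / 0.03242 = 0.4278
E(R_Quill) = R_f + β × MRP = 2.0732% + 0.4278 × 4.2660% = 3.90%

3.90%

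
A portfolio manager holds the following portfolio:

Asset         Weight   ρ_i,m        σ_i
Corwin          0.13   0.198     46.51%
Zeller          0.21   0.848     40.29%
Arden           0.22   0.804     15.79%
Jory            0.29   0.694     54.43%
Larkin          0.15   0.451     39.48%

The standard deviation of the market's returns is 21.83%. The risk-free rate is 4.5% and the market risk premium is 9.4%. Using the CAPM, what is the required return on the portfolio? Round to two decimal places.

β_Corwin = 0.198 × 46.51% / 21.83% = 0.4218
β_Zeller = 0.848 × 40.29% / 21.83% = 1.5651
β_Arden = 0.804 × 15.79% / 21.83% = 0.5815
β_Jory = 0.694 × 54.43% / 21.83% = 1.7304
β_Larkin = 0.451 × 39.48% / 21.83% = 0.8156
β_P = Σ w_i β_i = 0.13×0.4218 + 0.21×1.5651 + 0.22×0.5815 + 0.29×1.7304 + 0.15×0.8156 = 1.1356
E(R_P) = R_f + β_P × MRP = 4.5% + 1.1356 × 9.4% = 15.17%

15.17%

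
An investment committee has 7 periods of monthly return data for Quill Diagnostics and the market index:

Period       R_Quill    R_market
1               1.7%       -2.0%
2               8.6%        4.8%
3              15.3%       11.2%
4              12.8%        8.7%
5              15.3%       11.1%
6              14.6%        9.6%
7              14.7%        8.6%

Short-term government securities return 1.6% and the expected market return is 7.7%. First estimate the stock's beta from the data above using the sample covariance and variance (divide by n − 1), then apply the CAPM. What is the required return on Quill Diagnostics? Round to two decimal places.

8.13%

Mean R_i = (1.7 + 8.6 + 15.3 + 12.8 + 15.3 + 14.6 + 14.7) / 7 = 11.8571%
Mean R_m = (-2.0 + 4.8 + 11.2 + 8.7 + 11.1 + 9.6 + 8.6) / 7 = 7.4286%
Σ(R_i − R̄_i)(R_m − R̄_m) = 140.4386  ⇒  Cov = 140.4386 / 6 = 23.4064
Σ(R_m − R̄_m)² = 131.2143  ⇒  Var(R_m) = 131.2143 / 6 = 21.8691
β = Cov / Var(R_m) = 23.4064 / 21.8691 = 1.0703
MRP = 7.7% − 1.6% = 6.10%
E(R) = R_f + β × MRP = 1.6% + 1.0703 × 6.1% = 8.13%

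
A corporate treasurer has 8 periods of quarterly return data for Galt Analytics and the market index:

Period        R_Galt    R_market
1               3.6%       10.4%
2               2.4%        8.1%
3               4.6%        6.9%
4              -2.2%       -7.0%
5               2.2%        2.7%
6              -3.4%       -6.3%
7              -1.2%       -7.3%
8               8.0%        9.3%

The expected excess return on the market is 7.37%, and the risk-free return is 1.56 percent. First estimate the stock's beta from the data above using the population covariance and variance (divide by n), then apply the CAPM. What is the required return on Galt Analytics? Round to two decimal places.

4.79%

Mean R_i = (3.6 + 2.4 + 4.6 − 2.2 + 2.2 − 3.4 − 1.2 + 8.0) / 8 = 1.7500%
Mean R_m = (10.4 + 8.1 + 6.9 − 7.0 + 2.7 − 6.3 − 7.3 + 9.3) / 8 = 2.1000%
Σ(R_i − R̄_i)(R_m − R̄_m) = 185.1400  ⇒  Cov = 185.1400 / 8 = 23.1425
Σ(R_m − R̄_m)² = 421.8600  ⇒  Var(R_m) = 421.8600 / 8 = 52.7325
β = Cov / Var(R_m) = 23.1425 / 52.7325 = 0.4389
E(R) = R_f + β × MRP = 1.56% + 0.4389 × 7.37% = 4.79%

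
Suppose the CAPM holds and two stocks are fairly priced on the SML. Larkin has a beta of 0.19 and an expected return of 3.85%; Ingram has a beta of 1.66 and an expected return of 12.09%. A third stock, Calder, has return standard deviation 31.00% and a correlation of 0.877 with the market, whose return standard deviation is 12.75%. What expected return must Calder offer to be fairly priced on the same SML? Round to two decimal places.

MRP = (12.09% − 3.85%) / (1.66 − 0.19) = 5.6054%
R_f = 3.85% − 0.19 × 5.6054% = 2.7850%
β_Calder = ρ·σ_i/σ_m = 0.877 × 31.00 / 12.75 = 2.1323
E(R_Calder) = R_f + β × MRP = 2.7850% + 2.1323 × 5.6054% = 14.74%

14.74%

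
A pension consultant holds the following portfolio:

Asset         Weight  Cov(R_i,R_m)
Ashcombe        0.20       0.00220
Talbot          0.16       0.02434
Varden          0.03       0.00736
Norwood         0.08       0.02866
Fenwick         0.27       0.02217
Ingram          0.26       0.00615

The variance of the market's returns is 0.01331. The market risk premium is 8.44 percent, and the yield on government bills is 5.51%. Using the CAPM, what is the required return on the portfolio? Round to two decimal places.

β_Ashcombe = 0.00220 / 0.01331 = 0.1653
β_Talbot = 0.02434 / 0.01331 = 1.8287
β_Varden = 0.00736 / 0.01331 = 0.5530
β_Norwood = 0.02866 / 0.01331 = 2.1533
β_Fenwick = 0.02217 / 0.01331 = 1.6657
β_Ingram = 0.00615 / 0.01331 = 0.4621
β_P = Σ w_i β_i = 0.20×0.1653 + 0.16×1.8287 + 0.03×0.5530 + 0.08×2.1533 + 0.27×1.6657 + 0.26×0.4621 = 1.0844
E(R_P) = R_f + β_P × MRP = 5.51% + 1.0844 × 8.44% = 14.66%

14.66%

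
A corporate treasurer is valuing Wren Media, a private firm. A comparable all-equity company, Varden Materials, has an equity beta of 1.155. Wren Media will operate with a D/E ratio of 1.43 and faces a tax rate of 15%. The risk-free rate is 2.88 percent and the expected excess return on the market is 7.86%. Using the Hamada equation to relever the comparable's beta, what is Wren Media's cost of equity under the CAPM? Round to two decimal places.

β_L = β_U × [1 + (1 − t)(D/E)] = 1.155 × [1 + (1 − 0.15) × 1.43]
    = 1.155 × [1 + 0.85 × 1.43] = 1.155 × 2.2155 = 2.5589
E(R) = R_f + β_L × MRP = 2.88% + 2.5589 × 7.86% = 22.99%

22.99%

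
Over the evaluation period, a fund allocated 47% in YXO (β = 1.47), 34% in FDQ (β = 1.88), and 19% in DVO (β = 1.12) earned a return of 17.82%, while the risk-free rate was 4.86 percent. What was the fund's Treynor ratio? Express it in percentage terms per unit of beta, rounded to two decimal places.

β_P = 0.47×1.47 + 0.34×1.88 + 0.19×1.12 = 1.5429
Treynor = (R_P − R_f) / β_P = (17.82% − 4.86%) / 1.5429 = 12.96% / 1.5429 = 8.40%

8.40%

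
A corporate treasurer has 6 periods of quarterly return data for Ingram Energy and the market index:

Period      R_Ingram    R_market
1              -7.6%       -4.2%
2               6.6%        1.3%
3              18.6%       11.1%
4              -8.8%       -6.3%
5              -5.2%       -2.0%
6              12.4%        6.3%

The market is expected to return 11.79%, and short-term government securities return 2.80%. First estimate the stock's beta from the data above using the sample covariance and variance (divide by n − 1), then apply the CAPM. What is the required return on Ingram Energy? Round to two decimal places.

18.13%

Mean R_i = (-7.6 + 6.6 + 18.6 − 8.8 − 5.2 + 12.4) / 6 = 2.6667%
Mean R_m = (-4.2 + 1.3 + 11.1 − 6.3 − 2.0 + 6.3) / 6 = 1.0333%
Σ(R_i − R̄_i)(R_m − R̄_m) = 374.3867  ⇒  Cov = 374.3867 / 5 = 74.8773
Σ(R_m − R̄_m)² = 219.5133  ⇒  Var(R_m) = 219.5133 / 5 = 43.9027
β = Cov / Var(R_m) = 74.8773 / 43.9027 = 1.7055
MRP = 11.79% − 2.80% = 8.99%
E(R) = R_f + β × MRP = 2.80% + 1.7055 × 8.99% = 18.13%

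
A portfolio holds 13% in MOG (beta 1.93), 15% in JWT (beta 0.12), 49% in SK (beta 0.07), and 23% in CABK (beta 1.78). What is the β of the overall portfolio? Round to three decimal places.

0.713

β_P = Σ w_i β_i = 0.13×1.93 + 0.15×0.12 + 0.49×0.07 + 0.23×1.78 = 0.7126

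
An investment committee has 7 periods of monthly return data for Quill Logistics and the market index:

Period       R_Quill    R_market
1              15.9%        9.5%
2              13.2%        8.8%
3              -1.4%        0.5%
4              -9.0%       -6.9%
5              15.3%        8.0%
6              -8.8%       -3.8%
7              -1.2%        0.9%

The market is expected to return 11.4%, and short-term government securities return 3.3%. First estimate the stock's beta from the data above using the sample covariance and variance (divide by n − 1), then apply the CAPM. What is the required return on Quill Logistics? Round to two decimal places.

16.88%

Mean R_i = (15.9 + 13.2 − 1.4 − 9.0 + 15.3 − 8.8 − 1.2) / 7 = 3.4286%
Mean R_m = (9.5 + 8.8 + 0.5 − 6.9 + 8.0 − 3.8 + 0.9) / 7 = 2.4286%
Σ(R_i − R̄_i)(R_m − R̄_m) = 425.0843  ⇒  Cov = 425.0843 / 6 = 70.8474
Σ(R_m − R̄_m)² = 253.5143  ⇒  Var(R_m) = 253.5143 / 6 = 42.2524
β = Cov / Var(R_m) = 70.8474 / 42.2524 = 1.6768
MRP = 11.4% − 3.3% = 8.10%
E(R) = R_f + β × MRP = 3.3% + 1.6768 × 8.1% = 16.88%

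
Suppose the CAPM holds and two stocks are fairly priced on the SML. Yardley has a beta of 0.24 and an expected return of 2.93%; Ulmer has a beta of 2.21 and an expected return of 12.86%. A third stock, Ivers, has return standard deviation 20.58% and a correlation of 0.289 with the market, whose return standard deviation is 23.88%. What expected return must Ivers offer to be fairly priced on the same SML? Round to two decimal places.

MRP = (12.86% − 2.93%) / (2.21 − 0.24) = 5.0406%
R_f = 2.93% − 0.24 × 5.0406% = 1.7203%
β_Ivers = ρ·σ_i/σ_m = 0.289 × 20.58 / 23.88 = 0.2491
E(R_Ivers) = R_f + β × MRP = 1.7203% + 0.2491 × 5.0406% = 2.98%

2.98%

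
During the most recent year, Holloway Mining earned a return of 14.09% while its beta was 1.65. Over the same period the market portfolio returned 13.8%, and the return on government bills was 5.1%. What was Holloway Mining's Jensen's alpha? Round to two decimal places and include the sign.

-5.37%

Market excess return = 13.8% − 5.1% = 8.70%
CAPM benchmark = R_f + β(R_m − R_f) = 5.1% + 1.65 × 8.7% = 19.4550%
α = actual − benchmark = 14.09% − 19.4550% = -5.37%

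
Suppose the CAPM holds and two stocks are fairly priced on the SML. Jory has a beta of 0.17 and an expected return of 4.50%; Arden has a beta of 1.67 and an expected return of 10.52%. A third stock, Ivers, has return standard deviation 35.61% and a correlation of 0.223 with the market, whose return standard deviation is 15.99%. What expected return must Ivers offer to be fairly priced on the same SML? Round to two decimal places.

MRP = (10.52% − 4.50%) / (1.67 − 0.17) = 4.0133%
R_f = 4.50% − 0.17 × 4.0133% = 3.8177%
β_Ivers = ρ·σ_i/σ_m = 0.223 × 35.61 / 15.99 = 0.4966
E(R_Ivers) = R_f + β × MRP = 3.8177% + 0.4966 × 4.0133% = 5.81%

5.81%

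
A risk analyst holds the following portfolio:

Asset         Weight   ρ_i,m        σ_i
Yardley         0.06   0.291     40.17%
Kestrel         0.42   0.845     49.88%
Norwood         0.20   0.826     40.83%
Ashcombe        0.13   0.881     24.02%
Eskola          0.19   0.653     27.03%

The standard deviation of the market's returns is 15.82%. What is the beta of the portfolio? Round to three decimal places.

1.976

β_Yardley = 0.291 × 40.17% / 15.82% = 0.7389
β_Kestrel = 0.845 × 49.88% / 15.82% = 2.6643
β_Norwood = 0.826 × 40.83% / 15.82% = 2.1318
β_Ashcombe = 0.881 × 24.02% / 15.82% = 1.3376
β_Eskola = 0.653 × 27.03% / 15.82% = 1.1157
β_P = Σ w_i β_i = 0.06×0.7389 + 0.42×2.6643 + 0.20×2.1318 + 0.13×1.3376 + 0.19×1.1157 = 1.9756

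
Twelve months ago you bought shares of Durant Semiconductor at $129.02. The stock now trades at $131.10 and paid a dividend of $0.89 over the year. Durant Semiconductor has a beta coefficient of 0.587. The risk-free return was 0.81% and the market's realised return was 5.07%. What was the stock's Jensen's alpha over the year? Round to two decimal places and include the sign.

Realised HPR = (P1 + D1 − P0) / P0 = (131.10 + 0.89 − 129.02) / 129.02 = 2.97 / 129.02 = 2.3020%
MRP = 5.07% − 0.81% = 4.26%
CAPM required = R_f + β·MRP = 0.81% + 0.587 × 4.26% = 3.31062%
α = realised − required = 2.3020% − 3.31062% = -1.01%

-1.01%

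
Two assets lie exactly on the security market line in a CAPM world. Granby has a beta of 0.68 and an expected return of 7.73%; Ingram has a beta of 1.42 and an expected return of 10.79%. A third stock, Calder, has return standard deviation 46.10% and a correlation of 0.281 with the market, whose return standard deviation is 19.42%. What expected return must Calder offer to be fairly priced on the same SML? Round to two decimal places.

MRP = (10.79% − 7.73%) / (1.42 − 0.68) = 4.1351%
R_f = 7.73% − 0.68 × 4.1351% = 4.9181%
β_Calder = ρ·σ_i/σ_m = 0.281 × 46.10 / 19.42 = 0.6670
E(R_Calder) = R_f + β × MRP = 4.9181% + 0.6670 × 4.1351% = 7.68%

7.68%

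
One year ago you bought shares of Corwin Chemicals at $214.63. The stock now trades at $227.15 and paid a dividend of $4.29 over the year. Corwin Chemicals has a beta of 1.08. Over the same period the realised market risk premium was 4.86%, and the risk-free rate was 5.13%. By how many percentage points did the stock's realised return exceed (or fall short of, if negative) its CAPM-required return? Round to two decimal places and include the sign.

-2.55%

Realised HPR = (P1 + D1 − P0) / P0 = (227.15 + 4.29 − 214.63) / 214.63 = 16.81 / 214.63 = 7.8321%
CAPM required = R_f + β·MRP = 5.13% + 1.08 × 4.86% = 10.3788%
α = realised − required = 7.8321% − 10.3788% = -2.55%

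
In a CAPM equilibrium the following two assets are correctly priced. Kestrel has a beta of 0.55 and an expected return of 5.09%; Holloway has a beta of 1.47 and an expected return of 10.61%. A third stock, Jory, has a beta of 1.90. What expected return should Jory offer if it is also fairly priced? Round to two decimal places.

13.19%

MRP (SML slope) = (10.61% − 5.09%) / (1.47 − 0.55) = 5.52% / 0.92 = 6.0000%
R_f (intercept) = 5.09% − 0.55 × 6.0000% = 1.7900%
E(R_Jory) = R_f + β × MRP = 1.7900% + 1.90 × 6.0000% = 13.19%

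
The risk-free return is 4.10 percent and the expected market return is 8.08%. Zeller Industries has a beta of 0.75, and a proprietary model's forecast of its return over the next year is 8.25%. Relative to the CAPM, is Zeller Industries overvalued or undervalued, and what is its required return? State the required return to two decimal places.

MRP = 8.08% − 4.10% = 3.98%
Required return = R_f + β·MRP = 4.10% + 0.75 × 3.98% = 7.09%
Forecast 8.25% > required 7.09% → the stock plots above the SML → undervalued.

Undervalued; required return 7.09%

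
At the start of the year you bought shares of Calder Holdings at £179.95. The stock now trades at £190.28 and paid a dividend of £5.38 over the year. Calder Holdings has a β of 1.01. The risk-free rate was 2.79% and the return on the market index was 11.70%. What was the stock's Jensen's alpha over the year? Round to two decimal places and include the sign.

Realised HPR = (P1 + D1 − P0) / P0 = (190.28 + 5.38 − 179.95) / 179.95 = 15.71 / 179.95 = 8.7302%
MRP = 11.70% − 2.79% = 8.91%
CAPM required = R_f + β·MRP = 2.79% + 1.01 × 8.91% = 11.7891%
α = realised − required = 8.7302% − 11.7891% = -3.06%

-3.06%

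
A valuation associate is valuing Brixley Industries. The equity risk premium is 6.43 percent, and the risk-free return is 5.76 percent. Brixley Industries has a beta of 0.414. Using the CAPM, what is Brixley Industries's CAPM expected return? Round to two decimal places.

E(R) = R_f + β × MRP = 5.76% + 0.414 × 6.43% = 8.42%

8.42%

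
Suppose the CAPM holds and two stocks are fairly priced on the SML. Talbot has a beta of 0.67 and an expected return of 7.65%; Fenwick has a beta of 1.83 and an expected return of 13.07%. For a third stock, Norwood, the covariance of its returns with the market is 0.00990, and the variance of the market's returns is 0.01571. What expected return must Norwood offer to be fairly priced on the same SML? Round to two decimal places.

MRP = (13.07% − 7.65%) / (1.83 − 0.67) = 4.6724%
R_f = 7.65% − 0.67 × 4.6724% = 4.5195%
β_Norwood = Cov / Var(R_m) = 0.00990 / 0.01571 = 0.6302
E(R_Norwood) = R_f + β × MRP = 4.5195% + 0.6302 × 4.6724% = 7.46%

7.46%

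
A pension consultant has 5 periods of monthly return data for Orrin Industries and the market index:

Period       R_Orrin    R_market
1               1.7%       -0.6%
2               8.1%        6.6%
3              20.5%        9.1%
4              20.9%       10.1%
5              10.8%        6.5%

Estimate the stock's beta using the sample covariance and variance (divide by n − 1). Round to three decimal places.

Mean R_i = (1.7 + 8.1 + 20.5 + 20.9 + 10.8) / 5 = 12.4000%
Mean R_m = (-0.6 + 6.6 + 9.1 + 10.1 + 6.5) / 5 = 6.3400%
Σ(R_i − R̄_i)(R_m − R̄_m) = 127.2000  ⇒  Cov = 127.2000 / 4 = 31.8000
Σ(R_m − R̄_m)² = 70.0120  ⇒  Var(R_m) = 70.0120 / 4 = 17.5030
β = Cov / Var(R_m) = 31.8000 / 17.5030 = 1.8168

1.817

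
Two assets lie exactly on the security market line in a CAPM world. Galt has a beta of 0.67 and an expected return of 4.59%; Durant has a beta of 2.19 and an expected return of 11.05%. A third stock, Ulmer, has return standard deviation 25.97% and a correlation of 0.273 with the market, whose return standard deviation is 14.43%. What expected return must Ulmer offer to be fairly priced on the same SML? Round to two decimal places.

MRP = (11.05% − 4.59%) / (2.19 − 0.67) = 4.2500%
R_f = 4.59% − 0.67 × 4.2500% = 1.7425%
β_Ulmer = ρ·σ_i/σ_m = 0.273 × 25.97 / 14.43 = 0.4913
E(R_Ulmer) = R_f + β × MRP = 1.7425% + 0.4913 × 4.2500% = 3.83%

3.83%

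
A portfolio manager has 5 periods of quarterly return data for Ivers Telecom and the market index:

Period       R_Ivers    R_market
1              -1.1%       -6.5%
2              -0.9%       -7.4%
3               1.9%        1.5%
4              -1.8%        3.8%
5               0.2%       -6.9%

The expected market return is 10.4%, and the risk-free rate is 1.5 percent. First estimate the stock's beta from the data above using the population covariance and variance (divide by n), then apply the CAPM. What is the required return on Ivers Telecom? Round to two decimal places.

Mean R_i = (-1.1 − 0.9 + 1.9 − 1.8 + 0.2) / 5 = -0.3400%
Mean R_m = (-6.5 − 7.4 + 1.5 + 3.8 − 6.9) / 5 = -3.1000%
Σ(R_i − R̄_i)(R_m − R̄_m) = 3.1700  ⇒  Cov = 3.1700 / 5 = 0.6340
Σ(R_m − R̄_m)² = 113.2600  ⇒  Var(R_m) = 113.2600 / 5 = 22.6520
β = Cov / Var(R_m) = 0.6340 / 22.6520 = 0.0280
MRP = 10.4% − 1.5% = 8.90%
E(R) = R_f + β × MRP = 1.5% + 0.0280 × 8.9% = 1.75%

1.75%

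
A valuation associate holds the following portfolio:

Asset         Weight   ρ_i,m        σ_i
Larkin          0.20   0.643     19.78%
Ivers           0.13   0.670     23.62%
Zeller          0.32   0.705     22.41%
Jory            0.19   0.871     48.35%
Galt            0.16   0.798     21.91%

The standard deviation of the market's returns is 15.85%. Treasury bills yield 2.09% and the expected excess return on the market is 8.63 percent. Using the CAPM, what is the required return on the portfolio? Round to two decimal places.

13.23%

β_Larkin = 0.643 × 19.78% / 15.85% = 0.8024
β_Ivers = 0.670 × 23.62% / 15.85% = 0.9984
β_Zeller = 0.705 × 22.41% / 15.85% = 0.9968
β_Jory = 0.871 × 48.35% / 15.85% = 2.6570
β_Galt = 0.798 × 21.91% / 15.85% = 1.1031
β_P = Σ w_i β_i = 0.20×0.8024 + 0.13×0.9984 + 0.32×0.9968 + 0.19×2.6570 + 0.16×1.1031 = 1.2906
E(R_P) = R_f + β_P × MRP = 2.09% + 1.2906 × 8.63% = 13.23%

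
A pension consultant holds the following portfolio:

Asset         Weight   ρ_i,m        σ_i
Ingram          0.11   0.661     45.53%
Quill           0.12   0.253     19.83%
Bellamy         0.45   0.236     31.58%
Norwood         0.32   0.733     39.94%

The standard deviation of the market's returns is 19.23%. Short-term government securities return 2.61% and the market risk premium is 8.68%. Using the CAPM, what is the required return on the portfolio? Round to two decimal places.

β_Ingram = 0.661 × 45.53% / 19.23% = 1.5650
β_Quill = 0.253 × 19.83% / 19.23% = 0.2609
β_Bellamy = 0.236 × 31.58% / 19.23% = 0.3876
β_Norwood = 0.733 × 39.94% / 19.23% = 1.5224
β_P = Σ w_i β_i = 0.11×1.5650 + 0.12×0.2609 + 0.45×0.3876 + 0.32×1.5224 = 0.8650
E(R_P) = R_f + β_P × MRP = 2.61% + 0.8650 × 8.68% = 10.12%

10.12%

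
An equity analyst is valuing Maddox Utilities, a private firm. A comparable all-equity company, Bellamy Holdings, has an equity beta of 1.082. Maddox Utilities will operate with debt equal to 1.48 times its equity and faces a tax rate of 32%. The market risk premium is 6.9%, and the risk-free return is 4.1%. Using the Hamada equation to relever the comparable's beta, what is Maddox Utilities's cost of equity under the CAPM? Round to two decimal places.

19.08%

β_L = β_U × [1 + (1 − t)(D/E)] = 1.082 × [1 + (1 − 0.32) × 1.48]
    = 1.082 × [1 + 0.68 × 1.48] = 1.082 × 2.0064 = 2.1709
E(R) = R_f + β_L × MRP = 4.1% + 2.1709 × 6.9% = 19.08%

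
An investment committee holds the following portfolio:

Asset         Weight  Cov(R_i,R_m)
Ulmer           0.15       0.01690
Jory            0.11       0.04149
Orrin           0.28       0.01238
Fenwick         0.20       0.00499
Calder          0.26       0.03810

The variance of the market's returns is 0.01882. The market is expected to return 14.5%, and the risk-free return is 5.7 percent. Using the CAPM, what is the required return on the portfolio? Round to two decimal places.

β_Ulmer = 0.01690 / 0.01882 = 0.8980
β_Jory = 0.04149 / 0.01882 = 2.2046
β_Orrin = 0.01238 / 0.01882 = 0.6578
β_Fenwick = 0.00499 / 0.01882 = 0.2651
β_Calder = 0.03810 / 0.01882 = 2.0244
β_P = Σ w_i β_i = 0.15×0.8980 + 0.11×2.2046 + 0.28×0.6578 + 0.20×0.2651 + 0.26×2.0244 = 1.1408
MRP = 14.5% − 5.7% = 8.80%
E(R_P) = R_f + β_P × MRP = 5.7% + 1.1408 × 8.8% = 15.74%

15.74%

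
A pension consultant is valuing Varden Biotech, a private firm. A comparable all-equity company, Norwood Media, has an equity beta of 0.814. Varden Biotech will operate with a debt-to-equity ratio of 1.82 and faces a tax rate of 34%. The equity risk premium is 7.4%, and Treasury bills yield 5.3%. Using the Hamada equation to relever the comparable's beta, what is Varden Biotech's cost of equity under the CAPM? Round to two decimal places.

β_L = β_U × [1 + (1 − t)(D/E)] = 0.814 × [1 + (1 − 0.34) × 1.82]
    = 0.814 × [1 + 0.66 × 1.82] = 0.814 × 2.2012 = 1.7918
E(R) = R_f + β_L × MRP = 5.3% + 1.7918 × 7.4% = 18.56%

18.56%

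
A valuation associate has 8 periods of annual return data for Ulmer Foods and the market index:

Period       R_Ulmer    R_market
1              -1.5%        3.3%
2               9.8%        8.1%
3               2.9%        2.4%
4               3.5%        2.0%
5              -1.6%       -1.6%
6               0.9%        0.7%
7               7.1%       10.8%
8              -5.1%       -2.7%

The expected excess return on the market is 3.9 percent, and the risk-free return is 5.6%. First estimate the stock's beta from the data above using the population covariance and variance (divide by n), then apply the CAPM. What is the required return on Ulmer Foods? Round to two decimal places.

Mean R_i = (-1.5 + 9.8 + 2.9 + 3.5 − 1.6 + 0.9 + 7.1 − 5.1) / 8 = 2.0000%
Mean R_m = (3.3 + 8.1 + 2.4 + 2.0 − 1.6 + 0.7 + 10.8 − 2.7) / 8 = 2.8750%
Σ(R_i − R̄_i)(R_m − R̄_m) = 136.0300  ⇒  Cov = 136.0300 / 8 = 17.0038
Σ(R_m − R̄_m)² = 147.1150  ⇒  Var(R_m) = 147.1150 / 8 = 18.3894
β = Cov / Var(R_m) = 17.0038 / 18.3894 = 0.9247
E(R) = R_f + β × MRP = 5.6% + 0.9247 × 3.9% = 9.21%

9.21%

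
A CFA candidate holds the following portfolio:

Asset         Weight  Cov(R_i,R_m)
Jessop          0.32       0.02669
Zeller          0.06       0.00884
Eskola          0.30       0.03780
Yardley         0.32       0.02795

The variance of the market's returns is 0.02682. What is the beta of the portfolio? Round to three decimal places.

β_Jessop = 0.02669 / 0.02682 = 0.9952
β_Zeller = 0.00884 / 0.02682 = 0.3296
β_Eskola = 0.03780 / 0.02682 = 1.4094
β_Yardley = 0.02795 / 0.02682 = 1.0421
β_P = Σ w_i β_i = 0.32×0.9952 + 0.06×0.3296 + 0.30×1.4094 + 0.32×1.0421 = 1.0945

1.095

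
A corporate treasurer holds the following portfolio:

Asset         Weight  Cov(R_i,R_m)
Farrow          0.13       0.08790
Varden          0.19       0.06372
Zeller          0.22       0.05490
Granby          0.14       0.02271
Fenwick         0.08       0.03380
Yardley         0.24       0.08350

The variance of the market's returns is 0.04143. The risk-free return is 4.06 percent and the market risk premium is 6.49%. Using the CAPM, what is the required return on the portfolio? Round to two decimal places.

β_Farrow = 0.08790 / 0.04143 = 2.1217
β_Varden = 0.06372 / 0.04143 = 1.5380
β_Zeller = 0.05490 / 0.04143 = 1.3251
β_Granby = 0.02271 / 0.04143 = 0.5482
β_Fenwick = 0.03380 / 0.04143 = 0.8158
β_Yardley = 0.08350 / 0.04143 = 2.0154
β_P = Σ w_i β_i = 0.13×2.1217 + 0.19×1.5380 + 0.22×1.3251 + 0.14×0.5482 + 0.08×0.8158 + 0.24×2.0154 = 1.4853
E(R_P) = R_f + β_P × MRP = 4.06% + 1.4853 × 6.49% = 13.70%

13.70%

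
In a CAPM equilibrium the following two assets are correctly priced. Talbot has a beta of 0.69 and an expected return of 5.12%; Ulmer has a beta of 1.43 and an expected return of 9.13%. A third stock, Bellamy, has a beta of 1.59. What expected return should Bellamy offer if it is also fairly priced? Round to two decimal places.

MRP (SML slope) = (9.13% − 5.12%) / (1.43 − 0.69) = 4.01% / 0.74 = 5.4189%
R_f (intercept) = 5.12% − 0.69 × 5.4189% = 1.3810%
E(R_Bellamy) = R_f + β × MRP = 1.3810% + 1.59 × 5.4189% = 10.00%

10.00%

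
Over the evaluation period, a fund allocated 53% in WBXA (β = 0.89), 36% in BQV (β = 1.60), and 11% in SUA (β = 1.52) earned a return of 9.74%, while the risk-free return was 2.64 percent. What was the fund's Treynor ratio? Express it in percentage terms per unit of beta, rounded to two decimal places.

5.84%

β_P = 0.53×0.89 + 0.36×1.60 + 0.11×1.52 = 1.2149
Treynor = (R_P − R_f) / β_P = (9.74% − 2.64%) / 1.2149 = 7.10% / 1.2149 = 5.84%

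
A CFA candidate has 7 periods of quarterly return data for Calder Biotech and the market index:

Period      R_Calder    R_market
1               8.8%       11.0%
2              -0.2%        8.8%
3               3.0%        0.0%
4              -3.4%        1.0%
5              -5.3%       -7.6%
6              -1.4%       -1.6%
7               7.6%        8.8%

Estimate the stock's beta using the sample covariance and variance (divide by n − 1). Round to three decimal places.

0.628

Mean R_i = (8.8 − 0.2 + 3.0 − 3.4 − 5.3 − 1.4 + 7.6) / 7 = 1.3000%
Mean R_m = (11.0 + 8.8 + 0.0 + 1.0 − 7.6 − 1.6 + 8.8) / 7 = 2.9143%
Σ(R_i − R̄_i)(R_m − R̄_m) = 174.5200  ⇒  Cov = 174.5200 / 6 = 29.0867
Σ(R_m − R̄_m)² = 277.7486  ⇒  Var(R_m) = 277.7486 / 6 = 46.2914
β = Cov / Var(R_m) = 29.0867 / 46.2914 = 0.6283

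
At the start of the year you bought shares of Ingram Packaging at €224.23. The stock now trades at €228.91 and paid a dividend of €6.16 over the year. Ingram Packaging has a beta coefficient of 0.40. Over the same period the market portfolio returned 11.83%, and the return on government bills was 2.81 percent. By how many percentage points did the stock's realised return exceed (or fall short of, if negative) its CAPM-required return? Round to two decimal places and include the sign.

-1.58%

Realised HPR = (P1 + D1 − P0) / P0 = (228.91 + 6.16 − 224.23) / 224.23 = 10.84 / 224.23 = 4.8343%
MRP = 11.83% − 2.81% = 9.02%
CAPM required = R_f + β·MRP = 2.81% + 0.40 × 9.02% = 6.4180%
α = realised − required = 4.8343% − 6.4180% = -1.58%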